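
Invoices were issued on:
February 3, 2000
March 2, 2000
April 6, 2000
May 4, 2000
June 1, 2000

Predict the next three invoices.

July 6, 2000; August 3, 2000; September 7, 2000

These are Thursdays at 28- or 35-day spacing (28, 35, 28, 28).
The pattern: 1st Thursday of the month.
July 2000 — 1st Thursday is July 6, 2000.
August 2000 — 1st Thursday is August 3, 2000.
1st Thursday of September 2000: September 7, 2000.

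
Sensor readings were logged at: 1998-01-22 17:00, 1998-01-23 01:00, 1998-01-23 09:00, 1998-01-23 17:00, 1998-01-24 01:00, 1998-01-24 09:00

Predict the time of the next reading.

Spacing: 8, 8, 8, 8, 8 h — constant 8 h.
1998-01-24 09:00 + 8 h = 1998-01-24 17:00.

1998-01-24 17:00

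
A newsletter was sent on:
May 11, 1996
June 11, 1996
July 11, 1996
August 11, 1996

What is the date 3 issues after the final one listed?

November 11, 1996

Gaps: 31, 30, 31 days — not constant. Every event is on the 11th of the month.
Pattern: the 11th of each month.
September 1996: September 11, 1996.
Next: October 1996 → October 11, 1996.
Next: November 1996 → November 11, 1996.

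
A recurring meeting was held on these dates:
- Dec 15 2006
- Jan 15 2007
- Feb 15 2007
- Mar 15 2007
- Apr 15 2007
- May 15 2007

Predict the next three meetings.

Jun 15 2007, Jul 15 2007, Aug 15 2007

The day-of-month is always 15 (31, 31, 28, 31, 30 days between events).
So this recurs on the 15th of each month.
June 2007: Jun 15 2007.
Next: July 2007 → Jul 15 2007.
Next: August 2007 → Aug 15 2007.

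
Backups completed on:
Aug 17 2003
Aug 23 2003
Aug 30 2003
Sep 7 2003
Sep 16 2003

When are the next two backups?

Gaps: 6, 7, 8, 9 days — each gap is 1 larger than the previous one.
Next gap: 10 days. Sep 16 2003 + 10 days = Sep 26 2003.
Next gap: 11 days. Sep 26 2003 + 11 days = Oct 7 2003.

Sep 26 2003, Oct 7 2003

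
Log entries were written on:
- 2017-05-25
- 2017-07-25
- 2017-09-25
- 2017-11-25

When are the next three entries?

Each date is the 25th; the gaps (61, 62, 61) track the month lengths.
The rule is the 25th of every 2 months.
January 2018: 2018-01-25.
Next: March 2018 → 2018-03-25.
Next: May 2018 → 2018-05-25.

2018-01-25, 2018-03-25, 2018-05-25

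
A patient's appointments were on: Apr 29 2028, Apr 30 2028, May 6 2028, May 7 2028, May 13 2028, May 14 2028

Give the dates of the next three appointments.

May 20 2028, May 21 2028, May 27 2028

Every event lands on a Saturday or Sunday (gaps cycle 1, 6, 1, 6, 1).
So the schedule is: every Saturday and Sunday.
Next Saturday: May 20 2028.
Next Sunday: May 21 2028.
Next Saturday: May 27 2028.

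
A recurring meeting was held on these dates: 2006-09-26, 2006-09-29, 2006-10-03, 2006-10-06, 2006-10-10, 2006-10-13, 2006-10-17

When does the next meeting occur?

2006-10-20

Every event lands on a Tuesday or Friday (gaps cycle 3, 4, 3, 4, 3, 4).
So the schedule is: every Tuesday and Friday.
Next Friday: 2006-10-20.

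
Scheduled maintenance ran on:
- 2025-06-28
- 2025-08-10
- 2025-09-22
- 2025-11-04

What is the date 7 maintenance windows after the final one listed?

2026-09-01

Gaps between consecutive events: 43, 43, 43 days — a constant 43-day interval.
2025-11-04 + 43 days = 2025-12-17.
2025-12-17 + 43 days = 2026-01-29.
2026-01-29 + 43 days = 2026-03-13.
2026-03-13 + 43 days = 2026-04-25.
2026-04-25 + 43 days = 2026-06-07.
2026-06-07 + 43 days = 2026-07-20.
2026-07-20 + 43 days = 2026-09-01.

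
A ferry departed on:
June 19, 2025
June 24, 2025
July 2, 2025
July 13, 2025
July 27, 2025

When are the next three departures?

August 13, 2025; September 2, 2025; September 25, 2025

Intervals are 5, 8, 11, 14 days — an arithmetic progression with common difference 3.
Next gap: 17 days. July 27, 2025 + 17 days = August 13, 2025.
Next gap: 20 days. August 13, 2025 + 20 days = September 2, 2025.
Next gap: 23 days. September 2, 2025 + 23 days = September 25, 2025.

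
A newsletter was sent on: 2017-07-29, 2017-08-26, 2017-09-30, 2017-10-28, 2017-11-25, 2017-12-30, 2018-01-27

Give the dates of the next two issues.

2018-02-24, 2018-03-31

Every date is a Saturday; gaps 28, 35, 28, 28, 35, 28 days.
Each is the last Saturday of its month (at least one falls on the 29th or later, ruling out '4th Saturday').
Last Saturday of February 2018: 2018-02-24.
Last Saturday of March 2018: 2018-03-31.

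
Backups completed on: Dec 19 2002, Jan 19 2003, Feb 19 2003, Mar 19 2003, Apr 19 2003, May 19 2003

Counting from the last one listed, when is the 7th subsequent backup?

Dec 19 2003

The day-of-month is always 19 (31, 31, 28, 31, 30 days between events).
So this recurs on the 19th of each month.
Next: June 2003 → Jun 19 2003.
July 2003: Jul 19 2003.
Next: August 2003 → Aug 19 2003.
September 2003: Sep 19 2003.
Next: October 2003 → Oct 19 2003.
Next: November 2003 → Nov 19 2003.
Next: December 2003 → Dec 19 2003.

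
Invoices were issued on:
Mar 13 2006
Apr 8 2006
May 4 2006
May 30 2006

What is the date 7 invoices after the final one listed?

Nov 28 2006

Gaps between consecutive events: 26, 26, 26 days — a constant 26-day interval.
May 30 2006 + 26 days = Jun 25 2006.
Jun 25 2006 + 26 days = Jul 21 2006.
Jul 21 2006 + 26 days = Aug 16 2006.
Aug 16 2006 + 26 days = Sep 11 2006.
Sep 11 2006 + 26 days = Oct 7 2006.
Oct 7 2006 + 26 days = Nov 2 2006.
Nov 2 2006 + 26 days = Nov 28 2006.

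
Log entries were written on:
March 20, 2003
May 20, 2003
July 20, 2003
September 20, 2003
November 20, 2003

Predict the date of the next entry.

January 20, 2004

The day-of-month is always 20 (61, 61, 62, 61 days between events).
So this recurs on the 20th of every 2 months.
Next: January 2004 → January 20, 2004.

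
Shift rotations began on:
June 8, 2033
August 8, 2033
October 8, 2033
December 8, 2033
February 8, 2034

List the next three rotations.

April 8, 2034; June 8, 2034; August 8, 2034

Each date is the 8th; the gaps (61, 61, 61, 62) track the month lengths.
The rule is the 8th of every 2 months.
April 2034: April 8, 2034.
June 2034: June 8, 2034.
August 2034: August 8, 2034.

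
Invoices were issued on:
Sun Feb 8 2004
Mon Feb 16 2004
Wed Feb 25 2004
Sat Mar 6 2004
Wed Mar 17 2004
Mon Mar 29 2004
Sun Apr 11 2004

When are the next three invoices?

Intervals are 8, 9, 10, 11, 12, 13 days — an arithmetic progression with common difference 1.
Next gap: 14 days. Sun Apr 11 2004 + 14 days = Sun Apr 25 2004.
Next gap: 15 days. Sun Apr 25 2004 + 15 days = Mon May 10 2004.
Next gap: 16 days. Mon May 10 2004 + 16 days = Wed May 26 2004.

Sun Apr 25 2004, Mon May 10 2004, Wed May 26 2004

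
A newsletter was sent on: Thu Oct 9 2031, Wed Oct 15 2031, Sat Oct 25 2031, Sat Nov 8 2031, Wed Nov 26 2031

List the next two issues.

Thu Dec 18 2031, Tue Jan 13 2032

The spacing grows by 4 each time: 6, 10, 14, 18 days.
Next gap: 22 days. Wed Nov 26 2031 + 22 days = Thu Dec 18 2031.
Next gap: 26 days. Thu Dec 18 2031 + 26 days = Tue Jan 13 2032.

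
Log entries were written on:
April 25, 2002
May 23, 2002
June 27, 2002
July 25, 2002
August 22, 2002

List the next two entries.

All dates are Thursdays, 28, 35, 28, 28 days apart.
Specifically, the 4th Thursday of each month.
September 2002 — 4th Thursday is September 26, 2002.
4th Thursday of October 2002: October 24, 2002.

September 26, 2002; October 24, 2002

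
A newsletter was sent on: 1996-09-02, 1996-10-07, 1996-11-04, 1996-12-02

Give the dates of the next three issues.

All dates are Mondays, 35, 28, 28 days apart.
Specifically, the 1st Monday of each month.
January 1997 — 1st Monday is 1997-01-06.
February 1997 — 1st Monday is 1997-02-03.
1st Monday of March 1997: 1997-03-03.

1997-01-06, 1997-02-03, 1997-03-03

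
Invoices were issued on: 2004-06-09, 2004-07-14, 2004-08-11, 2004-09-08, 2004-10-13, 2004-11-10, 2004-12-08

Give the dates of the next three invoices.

2005-01-12, 2005-02-09, 2005-03-09

These are Wednesdays at 28- or 35-day spacing (35, 28, 28, 35, 28, 28).
The pattern: 2nd Wednesday of the month.
January 2005 — 2nd Wednesday is 2005-01-12.
2nd Wednesday of February 2005: 2005-02-09.
2nd Wednesday of March 2005: 2005-03-09.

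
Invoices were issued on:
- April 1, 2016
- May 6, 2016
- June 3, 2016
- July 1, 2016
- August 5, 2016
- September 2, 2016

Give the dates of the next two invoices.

Gaps: 35, 28, 28, 35, 28 days — a mix of 28 and 35. Every date is a Friday.
Each is the 1st Friday of its month.
1st Friday of October 2016: October 7, 2016.
November 2016 — 1st Friday is November 4, 2016.

October 7, 2016; November 4, 2016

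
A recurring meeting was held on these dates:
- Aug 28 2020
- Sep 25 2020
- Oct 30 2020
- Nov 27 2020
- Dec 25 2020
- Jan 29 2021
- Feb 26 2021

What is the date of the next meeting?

Mar 26 2021

Every date is a Friday; gaps 28, 35, 28, 28, 35, 28 days.
Each is the last Friday of its month (at least one falls on the 29th or later, ruling out '4th Friday').
March 2021 ends with Friday Mar 26 2021.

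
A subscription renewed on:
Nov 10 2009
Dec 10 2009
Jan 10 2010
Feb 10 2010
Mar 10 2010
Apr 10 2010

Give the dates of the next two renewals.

May 10 2010, Jun 10 2010

Gaps: 30, 31, 31, 28, 31 days — not constant. Every event is on the 10th of the month.
Pattern: the 10th of each month.
May 2010: May 10 2010.
June 2010: Jun 10 2010.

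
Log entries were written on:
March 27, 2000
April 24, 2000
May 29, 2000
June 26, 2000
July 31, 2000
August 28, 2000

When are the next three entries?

All Mondays; the gaps (28, 35, 28, 35, 28) vary with month length.
This is the last Monday of each month.
Last Monday of September 2000: September 25, 2000.
Last Monday of October 2000: October 30, 2000.
November 2000 ends with Monday November 27, 2000.

September 25, 2000; October 30, 2000; November 27, 2000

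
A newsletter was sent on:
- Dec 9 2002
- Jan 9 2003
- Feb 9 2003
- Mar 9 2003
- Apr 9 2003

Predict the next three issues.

May 9 2003, Jun 9 2003, Jul 9 2003

Each date is the 9th; the gaps (31, 31, 28, 31) track the month lengths.
The rule is the 9th of each month.
Next: May 2003 → May 9 2003.
Next: June 2003 → Jun 9 2003.
July 2003: Jul 9 2003.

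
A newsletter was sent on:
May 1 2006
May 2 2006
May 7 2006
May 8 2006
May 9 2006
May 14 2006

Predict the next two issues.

The gap pattern 1, 5, 1, 1, 5 repeats every 3 events.
These are the Mondays, Tuesdays and Sundays of each week.
The following Monday is May 15 2006.
The following Tuesday is May 16 2006.

May 15 2006, May 16 2006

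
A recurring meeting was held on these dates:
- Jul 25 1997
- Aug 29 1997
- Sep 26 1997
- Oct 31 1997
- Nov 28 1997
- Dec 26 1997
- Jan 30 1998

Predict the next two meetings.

All Fridays; the gaps (35, 28, 35, 28, 28, 35) vary with month length.
This is the last Friday of each month.
February 1998 ends with Friday Feb 27 1998.
March 1998 ends with Friday Mar 27 1998.

Feb 27 1998, Mar 27 1998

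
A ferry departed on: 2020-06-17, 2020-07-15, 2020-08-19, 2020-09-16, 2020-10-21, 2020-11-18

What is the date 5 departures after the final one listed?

Gaps: 28, 35, 28, 35, 28 days — a mix of 28 and 35. Every date is a Wednesday.
Each is the 3rd Wednesday of its month.
December 2020 — 3rd Wednesday is 2020-12-16.
January 2021 — 3rd Wednesday is 2021-01-20.
February 2021 — 3rd Wednesday is 2021-02-17.
March 2021 — 3rd Wednesday is 2021-03-17.
3rd Wednesday of April 2021: 2021-04-21.

2021-04-21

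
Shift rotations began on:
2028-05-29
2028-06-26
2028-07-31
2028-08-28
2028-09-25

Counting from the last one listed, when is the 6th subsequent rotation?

2029-03-26

Every date is a Monday; gaps 28, 35, 28, 28 days.
Each is the last Monday of its month (at least one falls on the 29th or later, ruling out '4th Monday').
Last Monday of October 2028: 2028-10-30.
November 2028 ends with Monday 2028-11-27.
December 2028 ends with Monday 2028-12-25.
January 2029 ends with Monday 2029-01-29.
February 2029 ends with Monday 2029-02-26.
March 2029 ends with Monday 2029-03-26.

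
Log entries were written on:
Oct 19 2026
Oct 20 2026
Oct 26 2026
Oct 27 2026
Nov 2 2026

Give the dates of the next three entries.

Every event lands on a Monday or Tuesday (gaps cycle 1, 6, 1, 6).
So the schedule is: every Monday and Tuesday.
The following Tuesday is Nov 3 2026.
The following Monday is Nov 9 2026.
The following Tuesday is Nov 10 2026.

Nov 3 2026, Nov 9 2026, Nov 10 2026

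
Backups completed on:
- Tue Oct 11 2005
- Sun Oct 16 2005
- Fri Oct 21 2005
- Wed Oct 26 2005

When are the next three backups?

The spacing is 5, 5, 5 days — always 5 days.
Wed Oct 26 2005 + 5 days = Mon Oct 31 2005.
Mon Oct 31 2005 + 5 days = Sat Nov 5 2005.
Sat Nov 5 2005 + 5 days = Thu Nov 10 2005.

Mon Oct 31 2005, Sat Nov 5 2005, Thu Nov 10 2005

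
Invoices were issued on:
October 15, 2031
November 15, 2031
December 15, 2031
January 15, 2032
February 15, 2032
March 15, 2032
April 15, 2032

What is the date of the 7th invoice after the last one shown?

Gaps: 31, 30, 31, 31, 29, 31 days — not constant. Every event is on the 15th of the month.
Pattern: the 15th of each month.
May 2032: May 15, 2032.
Next: June 2032 → June 15, 2032.
Next: July 2032 → July 15, 2032.
Next: August 2032 → August 15, 2032.
September 2032: September 15, 2032.
October 2032: October 15, 2032.
Next: November 2032 → November 15, 2032.

November 15, 2032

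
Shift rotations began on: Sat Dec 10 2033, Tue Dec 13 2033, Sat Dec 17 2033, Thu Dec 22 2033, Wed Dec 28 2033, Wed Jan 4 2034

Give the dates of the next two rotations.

Intervals are 3, 4, 5, 6, 7 days — an arithmetic progression with common difference 1.
Next gap: 8 days. Wed Jan 4 2034 + 8 days = Thu Jan 12 2034.
Next gap: 9 days. Thu Jan 12 2034 + 9 days = Sat Jan 21 2034.

Thu Jan 12 2034, Sat Jan 21 2034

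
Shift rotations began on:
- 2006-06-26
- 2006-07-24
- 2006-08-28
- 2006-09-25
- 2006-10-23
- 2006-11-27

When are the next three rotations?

2006-12-25, 2007-01-22, 2007-02-26

Gaps: 28, 35, 28, 28, 35 days — a mix of 28 and 35. Every date is a Monday.
Each is the 4th Monday of its month.
December 2006 — 4th Monday is 2006-12-25.
4th Monday of January 2007: 2007-01-22.
February 2007 — 4th Monday is 2007-02-26.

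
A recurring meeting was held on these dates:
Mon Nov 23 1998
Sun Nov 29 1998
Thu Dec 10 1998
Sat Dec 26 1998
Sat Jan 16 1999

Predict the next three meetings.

Thu Feb 11 1999, Sun Mar 14 1999, Mon Apr 19 1999

Intervals are 6, 11, 16, 21 days — an arithmetic progression with common difference 5.
Next gap: 26 days. Sat Jan 16 1999 + 26 days = Thu Feb 11 1999.
Next gap: 31 days. Thu Feb 11 1999 + 31 days = Sun Mar 14 1999.
Next gap: 36 days. Sun Mar 14 1999 + 36 days = Mon Apr 19 1999.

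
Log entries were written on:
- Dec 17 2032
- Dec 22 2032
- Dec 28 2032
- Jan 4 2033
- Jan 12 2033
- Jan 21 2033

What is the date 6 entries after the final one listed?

Apr 6 2033

Gaps: 5, 6, 7, 8, 9 days — each gap is 1 larger than the previous one.
Next gap: 10 days. Jan 21 2033 + 10 days = Jan 31 2033.
Next gap: 11 days. Jan 31 2033 + 11 days = Feb 11 2033.
Next gap: 12 days. Feb 11 2033 + 12 days = Feb 23 2033.
Next gap: 13 days. Feb 23 2033 + 13 days = Mar 8 2033.
Next gap: 14 days. Mar 8 2033 + 14 days = Mar 22 2033.
Next gap: 15 days. Mar 22 2033 + 15 days = Apr 6 2033.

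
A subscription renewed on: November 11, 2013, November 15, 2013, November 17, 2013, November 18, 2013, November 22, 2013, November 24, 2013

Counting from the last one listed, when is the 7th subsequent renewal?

December 9, 2013

Every event lands on a Monday or Friday or Sunday (gaps cycle 4, 2, 1, 4, 2).
So the schedule is: every Monday, Friday and Sunday.
Next Monday: November 25, 2013.
Next Friday: November 29, 2013.
The following Sunday is December 1, 2013.
Next Monday: December 2, 2013.
Next Friday: December 6, 2013.
Next Sunday: December 8, 2013.
The following Monday is December 9, 2013.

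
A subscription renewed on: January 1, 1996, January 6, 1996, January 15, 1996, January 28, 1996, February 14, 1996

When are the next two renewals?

Gaps: 5, 9, 13, 17 days — each gap is 4 larger than the previous one.
Next gap: 21 days. February 14, 1996 + 21 days = March 6, 1996.
Next gap: 25 days. March 6, 1996 + 25 days = March 31, 1996.

March 6, 1996; March 31, 1996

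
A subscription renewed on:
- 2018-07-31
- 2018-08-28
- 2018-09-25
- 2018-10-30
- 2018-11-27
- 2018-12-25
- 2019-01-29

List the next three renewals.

All Tuesdays; the gaps (28, 28, 35, 28, 28, 35) vary with month length.
This is the last Tuesday of each month.
February 2019 ends with Tuesday 2019-02-26.
Last Tuesday of March 2019: 2019-03-26.
Last Tuesday of April 2019: 2019-04-30.

2019-02-26, 2019-03-26, 2019-04-30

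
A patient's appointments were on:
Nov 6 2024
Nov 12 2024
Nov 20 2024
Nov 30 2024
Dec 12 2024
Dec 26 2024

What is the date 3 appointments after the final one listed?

Intervals are 6, 8, 10, 12, 14 days — an arithmetic progression with common difference 2.
Next gap: 16 days. Dec 26 2024 + 16 days = Jan 11 2025.
Next gap: 18 days. Jan 11 2025 + 18 days = Jan 29 2025.
Next gap: 20 days. Jan 29 2025 + 20 days = Feb 18 2025.

Feb 18 2025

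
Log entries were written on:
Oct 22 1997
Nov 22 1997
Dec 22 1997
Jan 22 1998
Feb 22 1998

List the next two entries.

Mar 22 1998, Apr 22 1998

Each date is the 22nd; the gaps (31, 30, 31, 31) track the month lengths.
The rule is the 22nd of each month.
March 1998: Mar 22 1998.
April 1998: Apr 22 1998.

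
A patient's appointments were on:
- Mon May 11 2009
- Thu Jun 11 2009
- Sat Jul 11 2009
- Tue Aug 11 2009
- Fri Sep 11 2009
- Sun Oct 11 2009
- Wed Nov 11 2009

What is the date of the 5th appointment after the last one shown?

Sun Apr 11 2010

The day-of-month is always 11 (31, 30, 31, 31, 30, 31 days between events).
So this recurs on the 11th of each month.
Next: December 2009 → Fri Dec 11 2009.
Next: January 2010 → Mon Jan 11 2010.
Next: February 2010 → Thu Feb 11 2010.
March 2010: Thu Mar 11 2010.
Next: April 2010 → Sun Apr 11 2010.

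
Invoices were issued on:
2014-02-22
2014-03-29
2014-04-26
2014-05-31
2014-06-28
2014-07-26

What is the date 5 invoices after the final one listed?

All Saturdays; the gaps (35, 28, 35, 28, 28) vary with month length.
This is the last Saturday of each month.
Last Saturday of August 2014: 2014-08-30.
Last Saturday of September 2014: 2014-09-27.
Last Saturday of October 2014: 2014-10-25.
Last Saturday of November 2014: 2014-11-29.
December 2014 ends with Saturday 2014-12-27.

2014-12-27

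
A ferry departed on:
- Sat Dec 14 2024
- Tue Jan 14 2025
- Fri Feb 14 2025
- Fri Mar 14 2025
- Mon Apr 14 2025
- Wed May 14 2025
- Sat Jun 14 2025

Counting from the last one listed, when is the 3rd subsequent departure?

Sun Sep 14 2025

Each date is the 14th; the gaps (31, 31, 28, 31, 30, 31) track the month lengths.
The rule is the 14th of each month.
July 2025: Mon Jul 14 2025.
August 2025: Thu Aug 14 2025.
Next: September 2025 → Sun Sep 14 2025.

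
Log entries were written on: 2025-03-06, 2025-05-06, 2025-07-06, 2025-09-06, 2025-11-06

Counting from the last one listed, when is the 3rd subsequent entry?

The day-of-month is always 6 (61, 61, 62, 61 days between events).
So this recurs on the 6th of every 2 months.
January 2026: 2026-01-06.
Next: March 2026 → 2026-03-06.
May 2026: 2026-05-06.

2026-05-06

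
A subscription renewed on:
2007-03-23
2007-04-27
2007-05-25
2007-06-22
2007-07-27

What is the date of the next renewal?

2007-08-24

These are Fridays at 28- or 35-day spacing (35, 28, 28, 35).
The pattern: 4th Friday of the month.
4th Friday of August 2007: 2007-08-24.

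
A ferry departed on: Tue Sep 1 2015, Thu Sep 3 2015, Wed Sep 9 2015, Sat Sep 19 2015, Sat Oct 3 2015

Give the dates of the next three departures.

Gaps: 2, 6, 10, 14 days — each gap is 4 larger than the previous one.
Next gap: 18 days. Sat Oct 3 2015 + 18 days = Wed Oct 21 2015.
Next gap: 22 days. Wed Oct 21 2015 + 22 days = Thu Nov 12 2015.
Next gap: 26 days. Thu Nov 12 2015 + 26 days = Tue Dec 8 2015.

Wed Oct 21 2015, Thu Nov 12 2015, Tue Dec 8 2015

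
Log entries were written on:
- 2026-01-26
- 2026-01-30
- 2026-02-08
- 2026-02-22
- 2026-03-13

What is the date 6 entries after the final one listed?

Intervals are 4, 9, 14, 19 days — an arithmetic progression with common difference 5.
Next gap: 24 days. 2026-03-13 + 24 days = 2026-04-06.
Next gap: 29 days. 2026-04-06 + 29 days = 2026-05-05.
Next gap: 34 days. 2026-05-05 + 34 days = 2026-06-08.
Next gap: 39 days. 2026-06-08 + 39 days = 2026-07-17.
Next gap: 44 days. 2026-07-17 + 44 days = 2026-08-30.
Next gap: 49 days. 2026-08-30 + 49 days = 2026-10-18.

2026-10-18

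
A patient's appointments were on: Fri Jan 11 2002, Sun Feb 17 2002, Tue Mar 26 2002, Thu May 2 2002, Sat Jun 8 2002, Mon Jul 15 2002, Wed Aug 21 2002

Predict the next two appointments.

Fri Sep 27 2002, Sun Nov 3 2002

The spacing is 37, 37, 37, 37, 37, 37 days — always 37 days.
Wed Aug 21 2002 + 37 days = Fri Sep 27 2002.
Fri Sep 27 2002 + 37 days = Sun Nov 3 2002.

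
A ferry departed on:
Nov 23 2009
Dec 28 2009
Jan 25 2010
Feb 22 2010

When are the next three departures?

Gaps: 35, 28, 28 days — a mix of 28 and 35. Every date is a Monday.
Each is the 4th Monday of its month.
March 2010 — 4th Monday is Mar 22 2010.
April 2010 — 4th Monday is Apr 26 2010.
May 2010 — 4th Monday is May 24 2010.

Mar 22 2010, Apr 26 2010, May 24 2010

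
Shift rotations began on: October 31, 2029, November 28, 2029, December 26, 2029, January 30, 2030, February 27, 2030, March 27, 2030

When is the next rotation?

April 24, 2030

Every date is a Wednesday; gaps 28, 28, 35, 28, 28 days.
Each is the last Wednesday of its month (at least one falls on the 29th or later, ruling out '4th Wednesday').
April 2030 ends with Wednesday April 24, 2030.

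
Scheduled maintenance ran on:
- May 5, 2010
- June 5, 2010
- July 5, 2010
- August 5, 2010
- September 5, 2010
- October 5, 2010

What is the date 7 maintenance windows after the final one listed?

May 5, 2011

Each date is the 5th; the gaps (31, 30, 31, 31, 30) track the month lengths.
The rule is the 5th of each month.
Next: November 2010 → November 5, 2010.
Next: December 2010 → December 5, 2010.
January 2011: January 5, 2011.
February 2011: February 5, 2011.
Next: March 2011 → March 5, 2011.
April 2011: April 5, 2011.
May 2011: May 5, 2011.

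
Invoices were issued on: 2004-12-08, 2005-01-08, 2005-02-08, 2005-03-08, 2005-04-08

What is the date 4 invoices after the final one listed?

The day-of-month is always 8 (31, 31, 28, 31 days between events).
So this recurs on the 8th of each month.
May 2005: 2005-05-08.
Next: June 2005 → 2005-06-08.
July 2005: 2005-07-08.
Next: August 2005 → 2005-08-08.

2005-08-08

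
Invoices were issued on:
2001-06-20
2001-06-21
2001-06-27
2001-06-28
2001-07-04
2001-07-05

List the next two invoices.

Every event lands on a Wednesday or Thursday (gaps cycle 1, 6, 1, 6, 1).
So the schedule is: every Wednesday and Thursday.
The following Wednesday is 2001-07-11.
The following Thursday is 2001-07-12.

2001-07-11, 2001-07-12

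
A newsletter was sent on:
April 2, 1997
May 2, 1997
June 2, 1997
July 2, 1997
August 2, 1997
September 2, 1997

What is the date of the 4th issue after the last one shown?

January 2, 1998

The day-of-month is always 2 (30, 31, 30, 31, 31 days between events).
So this recurs on the 2nd of each month.
Next: October 1997 → October 2, 1997.
Next: November 1997 → November 2, 1997.
Next: December 1997 → December 2, 1997.
Next: January 1998 → January 2, 1998.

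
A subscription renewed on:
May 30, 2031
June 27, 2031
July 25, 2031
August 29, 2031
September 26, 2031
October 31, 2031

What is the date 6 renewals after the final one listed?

Every date is a Friday; gaps 28, 28, 35, 28, 35 days.
Each is the last Friday of its month (at least one falls on the 29th or later, ruling out '4th Friday').
November 2031 ends with Friday November 28, 2031.
December 2031 ends with Friday December 26, 2031.
January 2032 ends with Friday January 30, 2032.
February 2032 ends with Friday February 27, 2032.
March 2032 ends with Friday March 26, 2032.
April 2032 ends with Friday April 30, 2032.

April 30, 2032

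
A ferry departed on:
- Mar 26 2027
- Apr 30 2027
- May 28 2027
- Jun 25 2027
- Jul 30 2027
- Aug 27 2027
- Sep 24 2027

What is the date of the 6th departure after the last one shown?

Mar 31 2028

These are Fridays with 35, 28, 28, 35, 28, 28-day gaps.
Each is the final Friday of its month — Apr 30 2027 is past the 28th, so '4th Friday' doesn't fit.
October 2027 ends with Friday Oct 29 2027.
November 2027 ends with Friday Nov 26 2027.
December 2027 ends with Friday Dec 31 2027.
January 2028 ends with Friday Jan 28 2028.
Last Friday of February 2028: Feb 25 2028.
Last Friday of March 2028: Mar 31 2028.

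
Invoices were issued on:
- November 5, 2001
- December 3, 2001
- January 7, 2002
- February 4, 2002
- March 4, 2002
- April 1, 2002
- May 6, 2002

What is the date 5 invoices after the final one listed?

October 7, 2002

All dates are Mondays, 28, 35, 28, 28, 28, 35 days apart.
Specifically, the 1st Monday of each month.
June 2002 — 1st Monday is June 3, 2002.
1st Monday of July 2002: July 1, 2002.
August 2002 — 1st Monday is August 5, 2002.
1st Monday of September 2002: September 2, 2002.
October 2002 — 1st Monday is October 7, 2002.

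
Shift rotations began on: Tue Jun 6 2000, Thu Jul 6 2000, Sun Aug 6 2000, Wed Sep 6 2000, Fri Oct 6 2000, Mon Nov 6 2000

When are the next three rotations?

Gaps: 30, 31, 31, 30, 31 days — not constant. Every event is on the 6th of the month.
Pattern: the 6th of each month.
December 2000: Wed Dec 6 2000.
January 2001: Sat Jan 6 2001.
February 2001: Tue Feb 6 2001.

Wed Dec 6 2000, Sat Jan 6 2001, Tue Feb 6 2001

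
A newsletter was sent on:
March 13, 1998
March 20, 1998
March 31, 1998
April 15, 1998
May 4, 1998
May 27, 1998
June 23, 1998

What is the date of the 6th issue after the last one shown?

Intervals are 7, 11, 15, 19, 23, 27 days — an arithmetic progression with common difference 4.
Next gap: 31 days. June 23, 1998 + 31 days = July 24, 1998.
Next gap: 35 days. July 24, 1998 + 35 days = August 28, 1998.
Next gap: 39 days. August 28, 1998 + 39 days = October 6, 1998.
Next gap: 43 days. October 6, 1998 + 43 days = November 18, 1998.
Next gap: 47 days. November 18, 1998 + 47 days = January 4, 1999.
Next gap: 51 days. January 4, 1999 + 51 days = February 24, 1999.

February 24, 1999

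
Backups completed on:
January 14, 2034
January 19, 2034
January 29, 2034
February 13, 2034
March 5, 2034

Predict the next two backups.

March 30, 2034; April 29, 2034

The spacing grows by 5 each time: 5, 10, 15, 20 days.
Next gap: 25 days. March 5, 2034 + 25 days = March 30, 2034.
Next gap: 30 days. March 30, 2034 + 30 days = April 29, 2034.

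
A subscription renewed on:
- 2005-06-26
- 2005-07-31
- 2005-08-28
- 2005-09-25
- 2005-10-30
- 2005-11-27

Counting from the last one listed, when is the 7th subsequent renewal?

All Sundays; the gaps (35, 28, 28, 35, 28) vary with month length.
This is the last Sunday of each month.
December 2005 ends with Sunday 2005-12-25.
Last Sunday of January 2006: 2006-01-29.
Last Sunday of February 2006: 2006-02-26.
March 2006 ends with Sunday 2006-03-26.
April 2006 ends with Sunday 2006-04-30.
Last Sunday of May 2006: 2006-05-28.
Last Sunday of June 2006: 2006-06-25.

2006-06-25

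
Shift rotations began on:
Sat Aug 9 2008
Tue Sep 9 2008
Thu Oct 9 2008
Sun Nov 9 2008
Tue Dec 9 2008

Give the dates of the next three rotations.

Fri Jan 9 2009, Mon Feb 9 2009, Mon Mar 9 2009

Gaps: 31, 30, 31, 30 days — not constant. Every event is on the 9th of the month.
Pattern: the 9th of each month.
Next: January 2009 → Fri Jan 9 2009.
February 2009: Mon Feb 9 2009.
March 2009: Mon Mar 9 2009.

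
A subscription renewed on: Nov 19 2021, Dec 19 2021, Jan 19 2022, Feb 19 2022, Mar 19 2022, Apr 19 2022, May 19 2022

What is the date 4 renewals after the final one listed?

Gaps: 30, 31, 31, 28, 31, 30 days — not constant. Every event is on the 19th of the month.
Pattern: the 19th of each month.
Next: June 2022 → Jun 19 2022.
Next: July 2022 → Jul 19 2022.
August 2022: Aug 19 2022.
September 2022: Sep 19 2022.

Sep 19 2022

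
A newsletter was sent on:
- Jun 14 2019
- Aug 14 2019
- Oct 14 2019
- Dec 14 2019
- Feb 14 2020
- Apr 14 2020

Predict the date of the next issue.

Each date is the 14th; the gaps (61, 61, 61, 62, 60) track the month lengths.
The rule is the 14th of every 2 months.
Next: June 2020 → Jun 14 2020.

Jun 14 2020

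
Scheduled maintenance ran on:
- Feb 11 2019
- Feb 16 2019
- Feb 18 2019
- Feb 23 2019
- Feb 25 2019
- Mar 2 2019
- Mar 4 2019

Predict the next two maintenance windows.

Every event lands on a Monday or Saturday (gaps cycle 5, 2, 5, 2, 5, 2).
So the schedule is: every Monday and Saturday.
Next Saturday: Mar 9 2019.
Next Monday: Mar 11 2019.

Mar 9 2019, Mar 11 2019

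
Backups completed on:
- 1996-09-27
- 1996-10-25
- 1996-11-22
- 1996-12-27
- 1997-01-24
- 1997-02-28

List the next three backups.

Gaps: 28, 28, 35, 28, 35 days — a mix of 28 and 35. Every date is a Friday.
Each is the 4th Friday of its month.
4th Friday of March 1997: 1997-03-28.
4th Friday of April 1997: 1997-04-25.
May 1997 — 4th Friday is 1997-05-23.

1997-03-28, 1997-04-25, 1997-05-23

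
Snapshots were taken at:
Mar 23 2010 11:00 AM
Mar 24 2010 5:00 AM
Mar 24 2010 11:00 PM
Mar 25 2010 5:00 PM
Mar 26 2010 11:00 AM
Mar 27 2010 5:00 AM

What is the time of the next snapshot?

Gaps: 18, 18, 18, 18, 18 hours — each event is 18 hours after the previous one.
Mar 27 2010 5:00 AM + 18 h = Mar 27 2010 11:00 PM.

Mar 27 2010 11:00 PM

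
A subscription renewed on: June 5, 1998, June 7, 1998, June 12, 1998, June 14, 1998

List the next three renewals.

June 19, 1998; June 21, 1998; June 26, 1998

Gaps: 2, 5, 2 days — not constant, but cyclic with period 2.
The events fall on every Friday and Sunday.
Next Friday: June 19, 1998.
The following Sunday is June 21, 1998.
The following Friday is June 26, 1998.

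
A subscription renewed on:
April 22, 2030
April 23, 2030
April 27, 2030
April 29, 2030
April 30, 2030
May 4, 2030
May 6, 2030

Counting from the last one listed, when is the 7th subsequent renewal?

May 21, 2030

Gaps: 1, 4, 2, 1, 4, 2 days — not constant, but cyclic with period 3.
The events fall on every Monday, Tuesday and Saturday.
Next Tuesday: May 7, 2030.
Next Saturday: May 11, 2030.
Next Monday: May 13, 2030.
Next Tuesday: May 14, 2030.
Next Saturday: May 18, 2030.
The following Monday is May 20, 2030.
Next Tuesday: May 21, 2030.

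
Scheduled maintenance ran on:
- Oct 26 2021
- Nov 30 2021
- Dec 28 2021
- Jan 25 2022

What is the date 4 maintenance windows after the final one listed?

May 31 2022

These are Tuesdays with 35, 28, 28-day gaps.
Each is the final Tuesday of its month — Nov 30 2021 is past the 28th, so '4th Tuesday' doesn't fit.
Last Tuesday of February 2022: Feb 22 2022.
Last Tuesday of March 2022: Mar 29 2022.
Last Tuesday of April 2022: Apr 26 2022.
May 2022 ends with Tuesday May 31 2022.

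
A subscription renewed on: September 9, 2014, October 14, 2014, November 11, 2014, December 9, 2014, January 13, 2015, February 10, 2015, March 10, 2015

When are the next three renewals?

All dates are Tuesdays, 35, 28, 28, 35, 28, 28 days apart.
Specifically, the 2nd Tuesday of each month.
April 2015 — 2nd Tuesday is April 14, 2015.
2nd Tuesday of May 2015: May 12, 2015.
June 2015 — 2nd Tuesday is June 9, 2015.

April 14, 2015; May 12, 2015; June 9, 2015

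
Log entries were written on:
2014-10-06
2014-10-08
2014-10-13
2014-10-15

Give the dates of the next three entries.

The gap pattern 2, 5, 2 repeats every 2 events.
These are the Mondays and Wednesdays of each week.
Next Monday: 2014-10-20.
Next Wednesday: 2014-10-22.
Next Monday: 2014-10-27.

2014-10-20, 2014-10-22, 2014-10-27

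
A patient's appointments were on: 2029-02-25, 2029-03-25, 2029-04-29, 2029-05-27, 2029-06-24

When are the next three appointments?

Every date is a Sunday; gaps 28, 35, 28, 28 days.
Each is the last Sunday of its month (at least one falls on the 29th or later, ruling out '4th Sunday').
July 2029 ends with Sunday 2029-07-29.
Last Sunday of August 2029: 2029-08-26.
September 2029 ends with Sunday 2029-09-30.

2029-07-29, 2029-08-26, 2029-09-30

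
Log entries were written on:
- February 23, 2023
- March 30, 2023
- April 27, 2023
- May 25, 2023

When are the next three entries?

These are Thursdays with 35, 28, 28-day gaps.
Each is the final Thursday of its month — March 30, 2023 is past the 28th, so '4th Thursday' doesn't fit.
Last Thursday of June 2023: June 29, 2023.
July 2023 ends with Thursday July 27, 2023.
August 2023 ends with Thursday August 31, 2023.

June 29, 2023; July 27, 2023; August 31, 2023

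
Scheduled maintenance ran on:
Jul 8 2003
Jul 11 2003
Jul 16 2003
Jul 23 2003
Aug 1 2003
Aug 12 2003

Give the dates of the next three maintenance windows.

Aug 25 2003, Sep 9 2003, Sep 26 2003

The spacing grows by 2 each time: 3, 5, 7, 9, 11 days.
Next gap: 13 days. Aug 12 2003 + 13 days = Aug 25 2003.
Next gap: 15 days. Aug 25 2003 + 15 days = Sep 9 2003.
Next gap: 17 days. Sep 9 2003 + 17 days = Sep 26 2003.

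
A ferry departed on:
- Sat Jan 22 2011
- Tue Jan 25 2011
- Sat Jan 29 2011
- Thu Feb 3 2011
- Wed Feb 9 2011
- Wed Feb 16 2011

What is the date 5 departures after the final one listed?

Gaps: 3, 4, 5, 6, 7 days — each gap is 1 larger than the previous one.
Next gap: 8 days. Wed Feb 16 2011 + 8 days = Thu Feb 24 2011.
Next gap: 9 days. Thu Feb 24 2011 + 9 days = Sat Mar 5 2011.
Next gap: 10 days. Sat Mar 5 2011 + 10 days = Tue Mar 15 2011.
Next gap: 11 days. Tue Mar 15 2011 + 11 days = Sat Mar 26 2011.
Next gap: 12 days. Sat Mar 26 2011 + 12 days = Thu Apr 7 2011.

Thu Apr 7 2011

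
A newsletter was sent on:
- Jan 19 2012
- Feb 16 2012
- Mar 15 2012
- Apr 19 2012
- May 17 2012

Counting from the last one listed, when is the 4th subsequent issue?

Sep 20 2012

All dates are Thursdays, 28, 28, 35, 28 days apart.
Specifically, the 3rd Thursday of each month.
June 2012 — 3rd Thursday is Jun 21 2012.
July 2012 — 3rd Thursday is Jul 19 2012.
August 2012 — 3rd Thursday is Aug 16 2012.
3rd Thursday of September 2012: Sep 20 2012.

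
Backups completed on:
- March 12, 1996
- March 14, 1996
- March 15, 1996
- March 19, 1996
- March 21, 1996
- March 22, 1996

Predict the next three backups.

Gaps: 2, 1, 4, 2, 1 days — not constant, but cyclic with period 3.
The events fall on every Tuesday, Thursday and Friday.
Next Tuesday: March 26, 1996.
Next Thursday: March 28, 1996.
The following Friday is March 29, 1996.

March 26, 1996; March 28, 1996; March 29, 1996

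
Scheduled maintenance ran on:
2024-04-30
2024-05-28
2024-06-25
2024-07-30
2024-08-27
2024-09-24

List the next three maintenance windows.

2024-10-29, 2024-11-26, 2024-12-31

Every date is a Tuesday; gaps 28, 28, 35, 28, 28 days.
Each is the last Tuesday of its month (at least one falls on the 29th or later, ruling out '4th Tuesday').
Last Tuesday of October 2024: 2024-10-29.
November 2024 ends with Tuesday 2024-11-26.
Last Tuesday of December 2024: 2024-12-31.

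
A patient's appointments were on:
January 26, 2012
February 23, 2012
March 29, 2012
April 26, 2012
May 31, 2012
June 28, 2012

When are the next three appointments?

July 26, 2012; August 30, 2012; September 27, 2012

Every date is a Thursday; gaps 28, 35, 28, 35, 28 days.
Each is the last Thursday of its month (at least one falls on the 29th or later, ruling out '4th Thursday').
Last Thursday of July 2012: July 26, 2012.
August 2012 ends with Thursday August 30, 2012.
September 2012 ends with Thursday September 27, 2012.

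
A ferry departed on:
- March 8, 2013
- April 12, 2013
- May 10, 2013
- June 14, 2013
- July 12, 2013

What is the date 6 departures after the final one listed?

These are Fridays at 28- or 35-day spacing (35, 28, 35, 28).
The pattern: 2nd Friday of the month.
August 2013 — 2nd Friday is August 9, 2013.
2nd Friday of September 2013: September 13, 2013.
2nd Friday of October 2013: October 11, 2013.
2nd Friday of November 2013: November 8, 2013.
December 2013 — 2nd Friday is December 13, 2013.
2nd Friday of January 2014: January 10, 2014.

January 10, 2014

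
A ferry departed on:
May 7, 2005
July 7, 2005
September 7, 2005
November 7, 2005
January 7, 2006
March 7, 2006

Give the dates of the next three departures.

Each date is the 7th; the gaps (61, 62, 61, 61, 59) track the month lengths.
The rule is the 7th of every 2 months.
May 2006: May 7, 2006.
Next: July 2006 → July 7, 2006.
September 2006: September 7, 2006.

May 7, 2006; July 7, 2006; September 7, 2006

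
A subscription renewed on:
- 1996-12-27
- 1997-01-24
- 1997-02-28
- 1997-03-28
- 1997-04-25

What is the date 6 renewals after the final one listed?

Gaps: 28, 35, 28, 28 days — a mix of 28 and 35. Every date is a Friday.
Each is the 4th Friday of its month.
May 1997 — 4th Friday is 1997-05-23.
June 1997 — 4th Friday is 1997-06-27.
4th Friday of July 1997: 1997-07-25.
4th Friday of August 1997: 1997-08-22.
September 1997 — 4th Friday is 1997-09-26.
4th Friday of October 1997: 1997-10-24.

1997-10-24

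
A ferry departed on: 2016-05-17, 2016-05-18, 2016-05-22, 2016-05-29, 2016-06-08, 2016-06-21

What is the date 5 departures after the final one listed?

2016-10-09

The spacing grows by 3 each time: 1, 4, 7, 10, 13 days.
Next gap: 16 days. 2016-06-21 + 16 days = 2016-07-07.
Next gap: 19 days. 2016-07-07 + 19 days = 2016-07-26.
Next gap: 22 days. 2016-07-26 + 22 days = 2016-08-17.
Next gap: 25 days. 2016-08-17 + 25 days = 2016-09-11.
Next gap: 28 days. 2016-09-11 + 28 days = 2016-10-09.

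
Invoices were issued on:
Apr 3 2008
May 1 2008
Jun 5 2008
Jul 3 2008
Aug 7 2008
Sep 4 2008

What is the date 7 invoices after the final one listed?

Apr 2 2009

These are Thursdays at 28- or 35-day spacing (28, 35, 28, 35, 28).
The pattern: 1st Thursday of the month.
1st Thursday of October 2008: Oct 2 2008.
1st Thursday of November 2008: Nov 6 2008.
December 2008 — 1st Thursday is Dec 4 2008.
January 2009 — 1st Thursday is Jan 1 2009.
February 2009 — 1st Thursday is Feb 5 2009.
March 2009 — 1st Thursday is Mar 5 2009.
April 2009 — 1st Thursday is Apr 2 2009.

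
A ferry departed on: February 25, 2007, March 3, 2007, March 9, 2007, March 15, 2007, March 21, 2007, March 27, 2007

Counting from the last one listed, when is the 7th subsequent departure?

Every event comes 6 days after the last (6, 6, 6, 6, 6).
March 27, 2007 + 6 days = April 2, 2007.
April 2, 2007 + 6 days = April 8, 2007.
April 8, 2007 + 6 days = April 14, 2007.
April 14, 2007 + 6 days = April 20, 2007.
April 20, 2007 + 6 days = April 26, 2007.
April 26, 2007 + 6 days = May 2, 2007.
May 2, 2007 + 6 days = May 8, 2007.

May 8, 2007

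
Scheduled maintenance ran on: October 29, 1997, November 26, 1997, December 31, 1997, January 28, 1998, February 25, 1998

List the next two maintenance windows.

Every date is a Wednesday; gaps 28, 35, 28, 28 days.
Each is the last Wednesday of its month (at least one falls on the 29th or later, ruling out '4th Wednesday').
Last Wednesday of March 1998: March 25, 1998.
Last Wednesday of April 1998: April 29, 1998.

March 25, 1998; April 29, 1998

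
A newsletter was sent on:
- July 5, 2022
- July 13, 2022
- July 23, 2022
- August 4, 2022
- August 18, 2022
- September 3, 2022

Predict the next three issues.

Intervals are 8, 10, 12, 14, 16 days — an arithmetic progression with common difference 2.
Next gap: 18 days. September 3, 2022 + 18 days = September 21, 2022.
Next gap: 20 days. September 21, 2022 + 20 days = October 11, 2022.
Next gap: 22 days. October 11, 2022 + 22 days = November 2, 2022.

September 21, 2022; October 11, 2022; November 2, 2022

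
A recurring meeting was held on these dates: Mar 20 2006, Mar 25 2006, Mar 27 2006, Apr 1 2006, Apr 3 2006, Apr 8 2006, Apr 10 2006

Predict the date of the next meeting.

Apr 15 2006

Every event lands on a Monday or Saturday (gaps cycle 5, 2, 5, 2, 5, 2).
So the schedule is: every Monday and Saturday.
Next Saturday: Apr 15 2006.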